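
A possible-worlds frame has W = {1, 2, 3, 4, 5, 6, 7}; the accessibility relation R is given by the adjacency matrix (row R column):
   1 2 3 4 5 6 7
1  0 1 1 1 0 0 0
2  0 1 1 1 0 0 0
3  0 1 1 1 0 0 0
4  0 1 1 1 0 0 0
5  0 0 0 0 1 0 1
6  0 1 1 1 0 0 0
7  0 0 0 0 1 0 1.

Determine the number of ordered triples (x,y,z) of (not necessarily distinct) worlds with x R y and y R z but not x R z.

0

R is transitive; there are no such tuples.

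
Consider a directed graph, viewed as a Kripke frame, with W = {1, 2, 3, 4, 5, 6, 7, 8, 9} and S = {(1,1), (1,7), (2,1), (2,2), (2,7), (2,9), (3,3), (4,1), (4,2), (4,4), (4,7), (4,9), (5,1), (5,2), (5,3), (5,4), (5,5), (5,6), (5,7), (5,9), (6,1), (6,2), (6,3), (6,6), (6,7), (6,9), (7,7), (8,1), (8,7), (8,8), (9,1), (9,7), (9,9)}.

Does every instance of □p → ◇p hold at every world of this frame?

The schema D characterises exactly the serial frames.
Serial: yes — every world has a successor (e.g. 1 S 1).

Yes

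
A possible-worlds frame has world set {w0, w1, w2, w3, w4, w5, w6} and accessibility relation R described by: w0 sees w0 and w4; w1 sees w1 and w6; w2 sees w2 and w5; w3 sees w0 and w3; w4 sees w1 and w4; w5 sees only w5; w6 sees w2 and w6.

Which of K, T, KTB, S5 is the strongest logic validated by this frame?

Reflexive (axiom T): yes — every world is R-related to itself.
Symmetric (axiom B): no — w0 R w4 but not w4 R w0.
Euclidean (axiom 5): no — w0 R w4 and w0 R w0, but not w4 R w0.
So F validates K, T; KTB would additionally require R to be symmetric. The strongest is T.

T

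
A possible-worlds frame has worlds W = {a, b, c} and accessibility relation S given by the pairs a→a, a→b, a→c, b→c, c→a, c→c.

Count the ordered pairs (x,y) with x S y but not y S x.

Enumerating: (a,b), (b,c).

2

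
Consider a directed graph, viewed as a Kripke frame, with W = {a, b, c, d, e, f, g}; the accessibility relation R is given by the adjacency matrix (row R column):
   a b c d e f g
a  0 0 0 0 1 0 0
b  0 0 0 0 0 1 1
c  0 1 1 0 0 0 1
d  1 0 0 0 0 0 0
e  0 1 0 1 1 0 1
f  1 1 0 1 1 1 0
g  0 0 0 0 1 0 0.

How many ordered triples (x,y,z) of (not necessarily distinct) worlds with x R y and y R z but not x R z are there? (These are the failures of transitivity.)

Enumerating: (a,e,b), (a,e,d), (a,e,g), (b,f,a), (b,f,b), (b,f,d), (b,f,e), (b,g,e), (c,b,f), (c,g,e), (d,a,e), (e,b,f), (e,d,a), (f,b,g), (f,e,g), (g,e,b), (g,e,d), (g,e,g).

18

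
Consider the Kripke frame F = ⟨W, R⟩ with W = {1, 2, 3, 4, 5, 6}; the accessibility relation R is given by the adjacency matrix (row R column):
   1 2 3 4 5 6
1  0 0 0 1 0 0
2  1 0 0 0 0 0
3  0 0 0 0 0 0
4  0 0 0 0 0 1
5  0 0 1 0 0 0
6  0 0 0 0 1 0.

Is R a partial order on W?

No

Reflexive: no — 1 is not related to itself.
Transitive: no — 1 R 4 and 4 R 6, but not 1 R 6.
Antisymmetric: yes — no distinct pair is related both ways.
So R is not a partial order.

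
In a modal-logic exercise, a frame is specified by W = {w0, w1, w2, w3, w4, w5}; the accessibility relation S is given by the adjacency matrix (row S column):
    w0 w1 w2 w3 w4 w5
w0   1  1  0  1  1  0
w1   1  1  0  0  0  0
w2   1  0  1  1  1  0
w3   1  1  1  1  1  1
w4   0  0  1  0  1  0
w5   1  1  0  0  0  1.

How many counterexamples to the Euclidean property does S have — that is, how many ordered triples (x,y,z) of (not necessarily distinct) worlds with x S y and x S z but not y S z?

25

Enumerating: (w0,w1,w3), (w0,w1,w4), (w0,w4,w0), (w0,w4,w1), (w0,w4,w3), (w2,w0,w2), (w2,w4,w0), (w2,w4,w3), (w3,w0,w2), (w3,w0,w5), (w3,w1,w2), (w3,w1,w3), … and 13 more.
Total: 25.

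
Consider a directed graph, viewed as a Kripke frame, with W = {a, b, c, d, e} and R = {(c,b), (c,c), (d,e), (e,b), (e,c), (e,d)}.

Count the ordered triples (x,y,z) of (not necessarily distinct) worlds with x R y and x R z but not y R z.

Enumerating: (c,b,b), (c,b,c), (d,e,e), (e,b,b), (e,b,c), (e,b,d), (e,c,d), (e,d,b), (e,d,c), (e,d,d).

10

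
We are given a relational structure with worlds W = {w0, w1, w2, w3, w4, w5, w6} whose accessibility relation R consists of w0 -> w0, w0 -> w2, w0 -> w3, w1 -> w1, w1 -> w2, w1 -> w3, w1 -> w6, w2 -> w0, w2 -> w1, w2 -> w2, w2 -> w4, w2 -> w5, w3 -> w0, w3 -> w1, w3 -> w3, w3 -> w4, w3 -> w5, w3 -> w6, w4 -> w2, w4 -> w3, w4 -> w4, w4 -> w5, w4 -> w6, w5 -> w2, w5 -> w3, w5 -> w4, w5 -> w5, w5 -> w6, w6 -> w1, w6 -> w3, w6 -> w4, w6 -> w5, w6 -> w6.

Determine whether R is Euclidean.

No

Euclidean: no — w0 R w2 and w0 R w3, but not w2 R w3.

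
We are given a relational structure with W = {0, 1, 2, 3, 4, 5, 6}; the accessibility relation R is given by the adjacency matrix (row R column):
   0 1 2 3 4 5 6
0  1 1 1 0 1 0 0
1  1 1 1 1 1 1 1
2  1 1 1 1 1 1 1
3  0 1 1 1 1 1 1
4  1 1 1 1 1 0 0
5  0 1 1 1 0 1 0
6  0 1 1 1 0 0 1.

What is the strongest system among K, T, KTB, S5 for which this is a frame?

Reflexive (axiom T): yes — every world is R-related to itself.
Symmetric (axiom B): yes — every pair in R has its reverse in R.
Euclidean (axiom 5): no — 1 R 0 and 1 R 3, but not 0 R 3.
So F validates K, T, KTB; S5 would additionally require R to be Euclidean. The strongest is KTB.

KTB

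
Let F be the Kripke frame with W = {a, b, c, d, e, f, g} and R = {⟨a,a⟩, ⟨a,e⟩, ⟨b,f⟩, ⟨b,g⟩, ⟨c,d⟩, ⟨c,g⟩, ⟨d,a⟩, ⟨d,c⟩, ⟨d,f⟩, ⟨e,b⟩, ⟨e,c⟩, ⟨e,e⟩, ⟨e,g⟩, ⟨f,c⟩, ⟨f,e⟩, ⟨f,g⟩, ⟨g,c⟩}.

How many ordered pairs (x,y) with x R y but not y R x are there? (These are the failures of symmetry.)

11

Enumerating: (a,e), (b,f), (b,g), (d,a), (d,f), (e,b), (e,c), (e,g), (f,c), (f,e), (f,g).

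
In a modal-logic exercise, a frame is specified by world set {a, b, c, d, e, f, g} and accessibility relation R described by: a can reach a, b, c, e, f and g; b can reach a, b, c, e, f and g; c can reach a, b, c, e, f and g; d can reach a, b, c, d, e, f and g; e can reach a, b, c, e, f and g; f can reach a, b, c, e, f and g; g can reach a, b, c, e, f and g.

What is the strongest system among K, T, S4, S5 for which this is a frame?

S4

Reflexive (axiom T): yes — every world is R-related to itself.
Transitive (axiom 4): yes — every two-step R-path is closed by a direct edge.
Euclidean (axiom 5): no — d R a and d R d, but not a R d.
So F validates K, T, S4; S5 would additionally require R to be Euclidean. The strongest is S4.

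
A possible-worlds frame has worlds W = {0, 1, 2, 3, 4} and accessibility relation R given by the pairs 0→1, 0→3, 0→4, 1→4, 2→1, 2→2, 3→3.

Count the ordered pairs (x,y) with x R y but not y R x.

Enumerating: (0,1), (0,3), (0,4), (1,4), (2,1).

5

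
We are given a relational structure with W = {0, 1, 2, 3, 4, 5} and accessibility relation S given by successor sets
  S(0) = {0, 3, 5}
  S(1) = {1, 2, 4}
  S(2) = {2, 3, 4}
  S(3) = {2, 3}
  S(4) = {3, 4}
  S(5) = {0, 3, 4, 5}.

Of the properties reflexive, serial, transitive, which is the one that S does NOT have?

transitive

Reflexive: yes — every world is S-related to itself.
Serial: yes — every world has a successor (e.g. 0 S 0).
Transitive: no — 0 S 3 and 3 S 2, but not 0 S 2.
Only transitive fails.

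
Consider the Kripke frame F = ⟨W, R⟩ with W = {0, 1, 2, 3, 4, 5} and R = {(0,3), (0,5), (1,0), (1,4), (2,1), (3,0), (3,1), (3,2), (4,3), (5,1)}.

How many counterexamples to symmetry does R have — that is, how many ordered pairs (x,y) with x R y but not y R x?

8

Enumerating: (0,5), (1,0), (1,4), (2,1), (3,1), (3,2), (4,3), (5,1).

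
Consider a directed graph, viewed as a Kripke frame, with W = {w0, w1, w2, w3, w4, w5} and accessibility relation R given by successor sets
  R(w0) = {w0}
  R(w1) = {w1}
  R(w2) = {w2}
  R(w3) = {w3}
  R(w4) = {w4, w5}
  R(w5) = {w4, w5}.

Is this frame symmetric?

Symmetric: yes — every pair in R has its reverse in R.

Yes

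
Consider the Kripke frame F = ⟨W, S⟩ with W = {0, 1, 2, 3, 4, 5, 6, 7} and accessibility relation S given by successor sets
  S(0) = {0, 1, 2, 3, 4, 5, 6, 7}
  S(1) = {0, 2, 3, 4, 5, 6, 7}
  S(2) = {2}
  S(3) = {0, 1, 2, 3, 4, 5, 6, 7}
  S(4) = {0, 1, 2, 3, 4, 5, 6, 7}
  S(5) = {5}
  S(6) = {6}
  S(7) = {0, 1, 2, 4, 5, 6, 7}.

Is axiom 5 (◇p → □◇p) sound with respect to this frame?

No

The schema 5 characterises exactly the Euclidean frames.
Euclidean: no — 0 S 2 and 0 S 1, but not 2 S 1.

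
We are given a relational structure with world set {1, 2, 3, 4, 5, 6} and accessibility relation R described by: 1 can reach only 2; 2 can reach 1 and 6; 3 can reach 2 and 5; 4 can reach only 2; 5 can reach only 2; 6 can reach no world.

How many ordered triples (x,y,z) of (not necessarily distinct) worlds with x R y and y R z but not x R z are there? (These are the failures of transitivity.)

9

Enumerating: (1,2,1), (1,2,6), (2,1,2), (3,2,1), (3,2,6), (4,2,1), (4,2,6), (5,2,1), (5,2,6).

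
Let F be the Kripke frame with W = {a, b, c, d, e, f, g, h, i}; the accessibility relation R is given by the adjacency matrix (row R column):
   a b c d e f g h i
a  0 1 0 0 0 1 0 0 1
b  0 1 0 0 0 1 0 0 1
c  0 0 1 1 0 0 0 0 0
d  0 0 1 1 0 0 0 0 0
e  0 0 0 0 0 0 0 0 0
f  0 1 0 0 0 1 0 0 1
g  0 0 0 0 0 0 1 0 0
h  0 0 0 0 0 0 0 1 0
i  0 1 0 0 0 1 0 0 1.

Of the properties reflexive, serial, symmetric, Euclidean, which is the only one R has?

Reflexive: no — a is not related to itself.
Serial: no — e has no R-successor.
Symmetric: no — a R b but not b R a.
Euclidean: yes — any two successors of a common world are R-related.
Only Euclidean holds.

Euclidean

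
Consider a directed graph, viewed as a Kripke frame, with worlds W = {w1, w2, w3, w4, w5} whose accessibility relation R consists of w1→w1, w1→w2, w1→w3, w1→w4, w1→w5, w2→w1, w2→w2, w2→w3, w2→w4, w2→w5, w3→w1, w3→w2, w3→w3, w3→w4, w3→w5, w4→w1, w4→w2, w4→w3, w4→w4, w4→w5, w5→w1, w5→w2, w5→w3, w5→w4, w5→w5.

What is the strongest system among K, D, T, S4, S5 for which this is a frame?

Serial (axiom D): yes — every world has a successor (e.g. w1 R w1).
Reflexive (axiom T): yes — every world is R-related to itself.
Transitive (axiom 4): yes — every two-step R-path is closed by a direct edge.
Euclidean (axiom 5): yes — any two successors of a common world are R-related.
So F validates K, D, T, S4, S5. The strongest is S5.

S5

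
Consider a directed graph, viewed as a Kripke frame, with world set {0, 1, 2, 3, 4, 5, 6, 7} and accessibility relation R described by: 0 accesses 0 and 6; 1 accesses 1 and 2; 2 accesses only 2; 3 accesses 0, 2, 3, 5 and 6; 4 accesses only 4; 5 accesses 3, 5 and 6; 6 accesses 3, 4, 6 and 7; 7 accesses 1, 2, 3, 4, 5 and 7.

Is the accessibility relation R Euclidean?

No

Euclidean: no — 3 R 0 and 3 R 2, but not 0 R 2.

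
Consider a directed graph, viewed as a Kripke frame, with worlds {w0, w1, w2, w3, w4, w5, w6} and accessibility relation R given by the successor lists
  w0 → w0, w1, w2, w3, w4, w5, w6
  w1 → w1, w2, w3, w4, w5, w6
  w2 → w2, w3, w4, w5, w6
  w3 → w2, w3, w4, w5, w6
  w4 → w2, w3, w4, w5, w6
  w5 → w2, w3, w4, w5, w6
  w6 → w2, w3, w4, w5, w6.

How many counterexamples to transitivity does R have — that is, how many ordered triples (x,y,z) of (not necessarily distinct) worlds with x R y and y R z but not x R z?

R is transitive; there are no such tuples.

0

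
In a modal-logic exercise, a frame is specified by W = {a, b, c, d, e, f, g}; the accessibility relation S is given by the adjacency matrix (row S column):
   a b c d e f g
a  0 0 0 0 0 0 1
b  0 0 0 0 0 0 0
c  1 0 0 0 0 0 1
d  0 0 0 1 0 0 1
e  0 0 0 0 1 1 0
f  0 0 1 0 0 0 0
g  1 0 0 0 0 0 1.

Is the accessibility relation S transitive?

Transitive: no — d S g and g S a, but not d S a.

No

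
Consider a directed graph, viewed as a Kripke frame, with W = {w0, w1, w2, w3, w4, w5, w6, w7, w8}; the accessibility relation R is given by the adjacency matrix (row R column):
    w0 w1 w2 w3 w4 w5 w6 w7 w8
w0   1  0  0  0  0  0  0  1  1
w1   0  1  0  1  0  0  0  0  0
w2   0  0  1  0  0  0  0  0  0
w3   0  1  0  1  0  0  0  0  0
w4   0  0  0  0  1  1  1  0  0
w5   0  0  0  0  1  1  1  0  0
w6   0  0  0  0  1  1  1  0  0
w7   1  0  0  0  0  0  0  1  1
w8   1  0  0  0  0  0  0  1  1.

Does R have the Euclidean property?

Yes

Euclidean: yes — any two successors of a common world are R-related.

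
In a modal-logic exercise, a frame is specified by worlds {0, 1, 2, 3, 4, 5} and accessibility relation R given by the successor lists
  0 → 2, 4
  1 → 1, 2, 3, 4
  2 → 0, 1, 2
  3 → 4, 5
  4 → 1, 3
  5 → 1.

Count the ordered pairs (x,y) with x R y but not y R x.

4

Enumerating: (0,4), (1,3), (3,5), (5,1).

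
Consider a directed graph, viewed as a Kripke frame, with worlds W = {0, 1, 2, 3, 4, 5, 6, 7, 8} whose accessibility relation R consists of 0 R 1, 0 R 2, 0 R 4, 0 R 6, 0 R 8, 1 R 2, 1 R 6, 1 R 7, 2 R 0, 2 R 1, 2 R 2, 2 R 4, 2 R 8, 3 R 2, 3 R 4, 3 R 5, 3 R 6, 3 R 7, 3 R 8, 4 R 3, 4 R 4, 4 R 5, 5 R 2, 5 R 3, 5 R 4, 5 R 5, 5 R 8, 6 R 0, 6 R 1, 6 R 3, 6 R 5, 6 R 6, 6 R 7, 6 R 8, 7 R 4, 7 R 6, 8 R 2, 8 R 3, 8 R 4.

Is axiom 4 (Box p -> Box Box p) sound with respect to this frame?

No

By correspondence theory, 4 is valid on a frame iff R is transitive.
Transitive: no — 0 R 1 and 1 R 7, but not 0 R 7.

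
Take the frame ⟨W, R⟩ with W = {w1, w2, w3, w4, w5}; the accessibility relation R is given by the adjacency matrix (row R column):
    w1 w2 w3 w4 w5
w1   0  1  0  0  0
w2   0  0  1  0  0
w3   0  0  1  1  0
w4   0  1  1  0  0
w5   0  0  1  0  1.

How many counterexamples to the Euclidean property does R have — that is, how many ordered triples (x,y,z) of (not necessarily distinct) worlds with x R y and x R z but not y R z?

5

Enumerating: (w1,w2,w2), (w3,w4,w4), (w4,w2,w2), (w4,w3,w2), (w5,w3,w5).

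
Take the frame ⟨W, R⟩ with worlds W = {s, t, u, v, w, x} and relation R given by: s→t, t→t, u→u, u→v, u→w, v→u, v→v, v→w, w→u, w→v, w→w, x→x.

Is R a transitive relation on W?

Yes

Transitive: yes — every two-step R-path is closed by a direct edge.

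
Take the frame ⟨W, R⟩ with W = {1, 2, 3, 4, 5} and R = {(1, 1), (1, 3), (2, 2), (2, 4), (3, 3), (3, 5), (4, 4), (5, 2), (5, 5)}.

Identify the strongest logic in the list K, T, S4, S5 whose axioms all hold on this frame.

T

Reflexive (axiom T): yes — every world is R-related to itself.
Transitive (axiom 4): no — 1 R 3 and 3 R 5, but not 1 R 5.
Euclidean (axiom 5): no — 1 R 3 and 1 R 1, but not 3 R 1.
So F validates K, T; S4 would additionally require R to be transitive. The strongest is T.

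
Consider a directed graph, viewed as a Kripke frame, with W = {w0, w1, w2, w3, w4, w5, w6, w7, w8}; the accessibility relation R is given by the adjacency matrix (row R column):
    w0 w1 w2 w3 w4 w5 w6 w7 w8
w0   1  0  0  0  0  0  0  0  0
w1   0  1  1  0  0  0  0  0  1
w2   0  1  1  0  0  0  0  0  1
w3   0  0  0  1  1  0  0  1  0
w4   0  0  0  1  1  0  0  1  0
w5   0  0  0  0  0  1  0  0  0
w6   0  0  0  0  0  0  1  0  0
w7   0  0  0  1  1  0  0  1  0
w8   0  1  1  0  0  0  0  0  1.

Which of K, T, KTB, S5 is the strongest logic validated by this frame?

S5

Reflexive (axiom T): yes — every world is R-related to itself.
Symmetric (axiom B): yes — every pair in R has its reverse in R.
Euclidean (axiom 5): yes — any two successors of a common world are R-related.
So F validates K, T, KTB, S5. The strongest is S5.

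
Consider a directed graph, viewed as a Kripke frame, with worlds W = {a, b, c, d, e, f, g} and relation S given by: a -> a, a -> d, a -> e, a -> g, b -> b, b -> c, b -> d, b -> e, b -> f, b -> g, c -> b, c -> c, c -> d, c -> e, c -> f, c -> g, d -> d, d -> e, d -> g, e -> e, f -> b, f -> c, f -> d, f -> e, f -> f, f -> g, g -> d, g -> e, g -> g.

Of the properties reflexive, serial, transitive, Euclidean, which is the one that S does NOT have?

Euclidean

Reflexive: yes — every world is S-related to itself.
Serial: yes — every world has a successor (e.g. a S a).
Transitive: yes — every two-step S-path is closed by a direct edge.
Euclidean: no — a S e and a S d, but not e S d.
Only Euclidean fails.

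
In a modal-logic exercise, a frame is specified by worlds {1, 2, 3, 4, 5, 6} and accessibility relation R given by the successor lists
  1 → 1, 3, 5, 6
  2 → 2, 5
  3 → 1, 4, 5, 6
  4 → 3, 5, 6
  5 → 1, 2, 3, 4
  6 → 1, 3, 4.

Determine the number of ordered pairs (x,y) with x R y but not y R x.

R is symmetric; there are no such tuples.

0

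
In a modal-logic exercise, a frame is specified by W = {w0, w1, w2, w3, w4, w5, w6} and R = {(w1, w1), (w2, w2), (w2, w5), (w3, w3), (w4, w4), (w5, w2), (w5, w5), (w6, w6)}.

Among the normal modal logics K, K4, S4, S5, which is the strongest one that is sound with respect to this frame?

Transitive (axiom 4): yes — every two-step R-path is closed by a direct edge.
Reflexive (axiom T): no — w0 is not related to itself.
Euclidean (axiom 5): yes — any two successors of a common world are R-related.
So F validates K, K4; S4 would additionally require R to be reflexive. The strongest is K4.

K4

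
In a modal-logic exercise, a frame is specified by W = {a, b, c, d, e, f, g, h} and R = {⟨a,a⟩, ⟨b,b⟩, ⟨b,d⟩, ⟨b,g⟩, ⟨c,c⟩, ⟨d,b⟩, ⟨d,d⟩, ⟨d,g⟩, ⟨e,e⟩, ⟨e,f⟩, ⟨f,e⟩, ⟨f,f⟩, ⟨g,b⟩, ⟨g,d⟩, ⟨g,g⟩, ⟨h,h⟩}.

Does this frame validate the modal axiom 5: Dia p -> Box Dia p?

The schema 5 characterises exactly the Euclidean frames.
Euclidean: yes — any two successors of a common world are R-related.

Yes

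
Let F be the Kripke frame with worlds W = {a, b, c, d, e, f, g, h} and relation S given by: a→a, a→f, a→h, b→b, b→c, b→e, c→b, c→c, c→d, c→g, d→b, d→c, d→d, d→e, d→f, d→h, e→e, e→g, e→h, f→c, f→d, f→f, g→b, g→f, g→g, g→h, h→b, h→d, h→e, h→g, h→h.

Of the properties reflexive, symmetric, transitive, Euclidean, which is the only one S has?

Reflexive: yes — every world is S-related to itself.
Symmetric: no — a S f but not f S a.
Transitive: no — a S f and f S c, but not a S c.
Euclidean: no — a S f and a S h, but not f S h.
Only reflexive holds.

reflexive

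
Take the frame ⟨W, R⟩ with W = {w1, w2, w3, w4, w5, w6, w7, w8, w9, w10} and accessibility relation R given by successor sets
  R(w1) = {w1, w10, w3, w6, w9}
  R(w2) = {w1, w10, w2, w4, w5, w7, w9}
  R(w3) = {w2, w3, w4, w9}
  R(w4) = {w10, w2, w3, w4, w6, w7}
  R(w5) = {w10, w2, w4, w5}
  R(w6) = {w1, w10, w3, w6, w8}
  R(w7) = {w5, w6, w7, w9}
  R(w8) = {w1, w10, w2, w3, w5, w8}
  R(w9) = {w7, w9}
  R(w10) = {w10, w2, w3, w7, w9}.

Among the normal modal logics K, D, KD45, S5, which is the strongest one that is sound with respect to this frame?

D

Serial (axiom D): yes — every world has a successor (e.g. w1 R w1).
Euclidean (axiom 5): no — w1 R w10 and w1 R w6, but not w10 R w6.
Transitive (axiom 4): no — w1 R w10 and w10 R w2, but not w1 R w2.
Reflexive (axiom T): yes — every world is R-related to itself.
So F validates K, D; KD45 would additionally require R to be Euclidean and transitive. The strongest is D.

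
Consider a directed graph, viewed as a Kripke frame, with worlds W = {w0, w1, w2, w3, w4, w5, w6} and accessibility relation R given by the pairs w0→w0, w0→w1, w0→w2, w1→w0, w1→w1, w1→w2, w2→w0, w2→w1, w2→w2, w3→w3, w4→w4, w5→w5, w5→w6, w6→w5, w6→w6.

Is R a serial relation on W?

Serial: yes — every world has a successor (e.g. w0 R w0).

Yes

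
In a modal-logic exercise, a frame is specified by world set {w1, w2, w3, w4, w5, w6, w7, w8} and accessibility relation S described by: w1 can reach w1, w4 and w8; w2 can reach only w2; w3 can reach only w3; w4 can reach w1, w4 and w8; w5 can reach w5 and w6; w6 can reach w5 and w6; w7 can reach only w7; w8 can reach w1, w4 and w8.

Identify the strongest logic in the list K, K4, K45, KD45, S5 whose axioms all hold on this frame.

Transitive (axiom 4): yes — every two-step S-path is closed by a direct edge.
Euclidean (axiom 5): yes — any two successors of a common world are S-related.
Serial (axiom D): yes — every world has a successor (e.g. w1 S w1).
Reflexive (axiom T): yes — every world is S-related to itself.
So F validates K, K4, K45, KD45, S5. The strongest is S5.

S5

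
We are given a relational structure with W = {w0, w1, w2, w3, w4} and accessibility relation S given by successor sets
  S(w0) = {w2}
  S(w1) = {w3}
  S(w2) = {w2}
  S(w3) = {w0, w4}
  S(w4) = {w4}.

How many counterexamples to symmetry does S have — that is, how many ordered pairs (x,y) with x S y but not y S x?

4

Enumerating: (w0,w2), (w1,w3), (w3,w0), (w3,w4).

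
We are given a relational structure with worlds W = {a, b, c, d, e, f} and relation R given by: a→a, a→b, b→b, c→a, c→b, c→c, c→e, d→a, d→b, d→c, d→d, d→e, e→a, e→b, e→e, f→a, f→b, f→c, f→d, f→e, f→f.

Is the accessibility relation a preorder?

Yes

Reflexive: yes — every world is R-related to itself.
Transitive: yes — every two-step R-path is closed by a direct edge.
So R is a preorder.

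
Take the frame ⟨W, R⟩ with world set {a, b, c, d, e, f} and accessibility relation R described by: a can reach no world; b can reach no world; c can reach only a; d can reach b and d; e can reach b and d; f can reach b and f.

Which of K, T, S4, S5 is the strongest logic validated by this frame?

K

Reflexive (axiom T): no — a is not related to itself.
Transitive (axiom 4): yes — every two-step R-path is closed by a direct edge.
Euclidean (axiom 5): no — e R b and e R d, but not b R d.
So F validates K; T would additionally require R to be reflexive. The strongest is K.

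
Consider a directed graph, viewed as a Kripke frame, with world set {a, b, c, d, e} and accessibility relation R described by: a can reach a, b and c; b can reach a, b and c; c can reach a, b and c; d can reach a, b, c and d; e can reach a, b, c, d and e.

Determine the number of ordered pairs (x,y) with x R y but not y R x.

Enumerating: (d,a), (d,b), (d,c), (e,a), (e,b), (e,c), (e,d).

7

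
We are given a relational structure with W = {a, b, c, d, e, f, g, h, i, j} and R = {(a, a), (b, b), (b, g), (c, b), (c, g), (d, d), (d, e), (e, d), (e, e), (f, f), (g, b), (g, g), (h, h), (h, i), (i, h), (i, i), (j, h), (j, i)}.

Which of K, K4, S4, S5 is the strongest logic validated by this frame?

K4

Transitive (axiom 4): yes — every two-step R-path is closed by a direct edge.
Reflexive (axiom T): no — c is not related to itself.
Euclidean (axiom 5): yes — any two successors of a common world are R-related.
So F validates K, K4; S4 would additionally require R to be reflexive. The strongest is K4.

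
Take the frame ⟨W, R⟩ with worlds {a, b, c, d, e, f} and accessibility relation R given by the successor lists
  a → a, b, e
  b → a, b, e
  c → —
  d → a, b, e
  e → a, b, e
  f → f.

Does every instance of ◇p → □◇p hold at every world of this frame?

Yes

Axiom 5 corresponds to the accessibility relation being Euclidean.
Euclidean: yes — any two successors of a common world are R-related.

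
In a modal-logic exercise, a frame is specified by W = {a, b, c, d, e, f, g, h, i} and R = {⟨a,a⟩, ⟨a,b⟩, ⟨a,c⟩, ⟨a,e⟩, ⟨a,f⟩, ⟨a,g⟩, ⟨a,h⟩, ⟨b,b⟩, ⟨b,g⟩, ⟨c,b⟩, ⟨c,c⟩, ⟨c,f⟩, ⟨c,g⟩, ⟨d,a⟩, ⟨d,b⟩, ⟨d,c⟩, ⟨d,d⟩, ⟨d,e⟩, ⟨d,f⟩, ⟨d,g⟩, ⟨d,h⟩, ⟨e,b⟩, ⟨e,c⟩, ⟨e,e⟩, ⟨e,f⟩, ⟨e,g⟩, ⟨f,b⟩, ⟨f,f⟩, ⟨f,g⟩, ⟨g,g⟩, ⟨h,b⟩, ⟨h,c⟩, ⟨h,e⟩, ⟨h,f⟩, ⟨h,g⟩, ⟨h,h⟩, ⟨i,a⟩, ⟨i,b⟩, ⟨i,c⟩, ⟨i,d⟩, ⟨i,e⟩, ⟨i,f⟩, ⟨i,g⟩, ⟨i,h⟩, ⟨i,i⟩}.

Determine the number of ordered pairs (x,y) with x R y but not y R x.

36

Enumerating: (a,b), (a,c), (a,e), (a,f), (a,g), (a,h), (b,g), (c,b), (c,f), (c,g), (d,a), (d,b), … and 24 more.
Total: 36.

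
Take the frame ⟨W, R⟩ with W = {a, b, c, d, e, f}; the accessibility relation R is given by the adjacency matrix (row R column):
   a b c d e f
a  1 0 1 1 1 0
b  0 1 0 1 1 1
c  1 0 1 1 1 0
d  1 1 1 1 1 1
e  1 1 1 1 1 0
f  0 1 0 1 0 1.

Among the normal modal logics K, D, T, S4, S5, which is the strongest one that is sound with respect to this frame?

Serial (axiom D): yes — every world has a successor (e.g. a R a).
Reflexive (axiom T): yes — every world is R-related to itself.
Transitive (axiom 4): no — a R d and d R b, but not a R b.
Euclidean (axiom 5): no — b R e and b R f, but not e R f.
So F validates K, D, T; S4 would additionally require R to be transitive. The strongest is T.

T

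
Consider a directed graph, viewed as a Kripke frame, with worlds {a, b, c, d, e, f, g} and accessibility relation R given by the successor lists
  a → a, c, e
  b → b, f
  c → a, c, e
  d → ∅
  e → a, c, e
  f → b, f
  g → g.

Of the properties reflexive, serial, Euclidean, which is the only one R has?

Reflexive: no — d is not related to itself.
Serial: no — d has no R-successor.
Euclidean: yes — any two successors of a common world are R-related.
Only Euclidean holds.

Euclidean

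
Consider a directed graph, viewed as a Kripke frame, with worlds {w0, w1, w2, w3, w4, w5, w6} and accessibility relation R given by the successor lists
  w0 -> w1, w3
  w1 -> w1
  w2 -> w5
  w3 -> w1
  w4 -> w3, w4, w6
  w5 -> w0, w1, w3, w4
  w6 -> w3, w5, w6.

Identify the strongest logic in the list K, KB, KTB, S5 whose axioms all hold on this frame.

Symmetric (axiom B): no — w0 R w1 but not w1 R w0.
Reflexive (axiom T): no — w0 is not related to itself.
Euclidean (axiom 5): no — w0 R w1 and w0 R w3, but not w1 R w3.
So F validates K; KB would additionally require R to be symmetric. The strongest is K.

K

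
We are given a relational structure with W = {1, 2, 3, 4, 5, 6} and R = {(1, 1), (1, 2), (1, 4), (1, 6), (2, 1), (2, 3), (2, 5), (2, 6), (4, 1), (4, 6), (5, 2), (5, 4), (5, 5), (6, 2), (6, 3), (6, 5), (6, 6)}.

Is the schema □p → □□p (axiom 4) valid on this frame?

No

By correspondence theory, 4 is valid on a frame iff R is transitive.
Transitive: no — 1 R 2 and 2 R 3, but not 1 R 3.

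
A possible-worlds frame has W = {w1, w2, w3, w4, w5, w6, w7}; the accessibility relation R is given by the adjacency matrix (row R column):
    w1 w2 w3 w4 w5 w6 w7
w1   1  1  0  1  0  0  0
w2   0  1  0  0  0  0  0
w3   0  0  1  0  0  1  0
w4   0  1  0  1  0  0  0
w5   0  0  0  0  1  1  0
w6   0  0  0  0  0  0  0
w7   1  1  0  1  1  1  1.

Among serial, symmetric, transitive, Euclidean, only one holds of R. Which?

transitive

Serial: no — w6 has no R-successor.
Symmetric: no — w1 R w2 but not w2 R w1.
Transitive: yes — every two-step R-path is closed by a direct edge.
Euclidean: no — w1 R w2 and w1 R w4, but not w2 R w4.
Only transitive holds.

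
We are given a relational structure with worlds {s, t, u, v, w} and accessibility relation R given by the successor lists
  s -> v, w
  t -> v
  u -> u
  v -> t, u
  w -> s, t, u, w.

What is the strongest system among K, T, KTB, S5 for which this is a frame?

Reflexive (axiom T): no — s is not related to itself.
Symmetric (axiom B): no — s R v but not v R s.
Euclidean (axiom 5): no — s R v and s R w, but not v R w.
So F validates K; T would additionally require R to be reflexive. The strongest is K.

K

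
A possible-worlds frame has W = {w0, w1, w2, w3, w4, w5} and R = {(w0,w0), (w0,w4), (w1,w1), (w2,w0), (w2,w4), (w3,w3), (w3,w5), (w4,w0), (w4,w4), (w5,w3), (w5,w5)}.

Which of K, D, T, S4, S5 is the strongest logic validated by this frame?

Serial (axiom D): yes — every world has a successor (e.g. w0 R w0).
Reflexive (axiom T): no — w2 is not related to itself.
Transitive (axiom 4): yes — every two-step R-path is closed by a direct edge.
Euclidean (axiom 5): yes — any two successors of a common world are R-related.
So F validates K, D; T would additionally require R to be reflexive. The strongest is D.

D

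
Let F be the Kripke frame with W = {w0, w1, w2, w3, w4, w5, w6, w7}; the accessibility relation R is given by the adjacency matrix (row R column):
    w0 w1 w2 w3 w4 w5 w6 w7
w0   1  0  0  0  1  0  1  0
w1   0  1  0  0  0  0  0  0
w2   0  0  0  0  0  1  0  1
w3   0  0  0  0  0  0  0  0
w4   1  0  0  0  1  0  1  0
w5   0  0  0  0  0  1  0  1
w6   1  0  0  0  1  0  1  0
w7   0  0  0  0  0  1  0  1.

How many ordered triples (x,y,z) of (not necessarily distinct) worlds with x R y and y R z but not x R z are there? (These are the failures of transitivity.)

R is transitive; there are no such tuples.

0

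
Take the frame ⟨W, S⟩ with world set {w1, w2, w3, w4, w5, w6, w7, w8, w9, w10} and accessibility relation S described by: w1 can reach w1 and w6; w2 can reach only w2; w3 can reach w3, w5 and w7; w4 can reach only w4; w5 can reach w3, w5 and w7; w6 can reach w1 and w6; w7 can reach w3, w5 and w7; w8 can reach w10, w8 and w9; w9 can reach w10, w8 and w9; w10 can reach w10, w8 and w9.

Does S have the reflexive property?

Yes

Reflexive: yes — every world is S-related to itself.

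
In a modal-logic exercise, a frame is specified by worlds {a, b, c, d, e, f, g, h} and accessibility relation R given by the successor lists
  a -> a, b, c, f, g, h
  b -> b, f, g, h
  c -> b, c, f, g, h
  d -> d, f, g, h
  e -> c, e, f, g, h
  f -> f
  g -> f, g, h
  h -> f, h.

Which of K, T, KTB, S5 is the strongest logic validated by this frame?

Reflexive (axiom T): yes — every world is R-related to itself.
Symmetric (axiom B): no — a R b but not b R a.
Euclidean (axiom 5): no — a R b and a R c, but not b R c.
So F validates K, T; KTB would additionally require R to be symmetric. The strongest is T.

T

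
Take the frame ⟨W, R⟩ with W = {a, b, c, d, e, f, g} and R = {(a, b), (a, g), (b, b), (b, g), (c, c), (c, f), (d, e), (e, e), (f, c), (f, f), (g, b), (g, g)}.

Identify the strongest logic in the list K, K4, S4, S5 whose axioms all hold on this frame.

K4

Transitive (axiom 4): yes — every two-step R-path is closed by a direct edge.
Reflexive (axiom T): no — a is not related to itself.
Euclidean (axiom 5): yes — any two successors of a common world are R-related.
So F validates K, K4; S4 would additionally require R to be reflexive. The strongest is K4.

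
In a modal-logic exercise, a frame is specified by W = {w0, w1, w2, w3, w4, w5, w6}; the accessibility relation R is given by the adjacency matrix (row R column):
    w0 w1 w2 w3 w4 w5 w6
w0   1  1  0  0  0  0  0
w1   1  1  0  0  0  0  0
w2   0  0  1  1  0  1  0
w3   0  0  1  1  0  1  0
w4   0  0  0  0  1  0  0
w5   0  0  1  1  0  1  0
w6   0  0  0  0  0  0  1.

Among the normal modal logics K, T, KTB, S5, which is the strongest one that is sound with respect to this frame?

S5

Reflexive (axiom T): yes — every world is R-related to itself.
Symmetric (axiom B): yes — every pair in R has its reverse in R.
Euclidean (axiom 5): yes — any two successors of a common world are R-related.
So F validates K, T, KTB, S5. The strongest is S5.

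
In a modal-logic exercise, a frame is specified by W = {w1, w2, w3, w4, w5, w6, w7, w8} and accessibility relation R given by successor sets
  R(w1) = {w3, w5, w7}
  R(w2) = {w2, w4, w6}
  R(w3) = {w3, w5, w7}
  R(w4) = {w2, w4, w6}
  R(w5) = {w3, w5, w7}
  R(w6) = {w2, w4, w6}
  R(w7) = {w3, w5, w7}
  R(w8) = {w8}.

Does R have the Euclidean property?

Yes

Euclidean: yes — any two successors of a common world are R-related.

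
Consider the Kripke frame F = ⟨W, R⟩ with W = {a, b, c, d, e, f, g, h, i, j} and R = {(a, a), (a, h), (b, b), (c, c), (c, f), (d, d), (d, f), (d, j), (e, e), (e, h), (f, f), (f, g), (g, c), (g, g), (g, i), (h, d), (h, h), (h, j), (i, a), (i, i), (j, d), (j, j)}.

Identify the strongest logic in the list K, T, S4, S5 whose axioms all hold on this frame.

T

Reflexive (axiom T): yes — every world is R-related to itself.
Transitive (axiom 4): no — a R h and h R d, but not a R d.
Euclidean (axiom 5): no — d R f and d R j, but not f R j.
So F validates K, T; S4 would additionally require R to be transitive. The strongest is T.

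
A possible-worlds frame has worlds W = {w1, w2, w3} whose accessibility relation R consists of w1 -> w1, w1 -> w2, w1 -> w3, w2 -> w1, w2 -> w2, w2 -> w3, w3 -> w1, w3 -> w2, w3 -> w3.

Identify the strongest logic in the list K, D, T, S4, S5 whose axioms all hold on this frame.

S5

Serial (axiom D): yes — every world has a successor (e.g. w1 R w1).
Reflexive (axiom T): yes — every world is R-related to itself.
Transitive (axiom 4): yes — every two-step R-path is closed by a direct edge.
Euclidean (axiom 5): yes — any two successors of a common world are R-related.
So F validates K, D, T, S4, S5. The strongest is S5.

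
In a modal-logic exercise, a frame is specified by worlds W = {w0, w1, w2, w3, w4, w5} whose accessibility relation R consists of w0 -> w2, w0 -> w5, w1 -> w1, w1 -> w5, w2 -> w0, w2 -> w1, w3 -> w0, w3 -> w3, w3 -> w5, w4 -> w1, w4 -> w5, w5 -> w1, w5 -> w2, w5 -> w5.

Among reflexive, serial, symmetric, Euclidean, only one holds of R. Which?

serial

Reflexive: no — w0 is not related to itself.
Serial: yes — every world has a successor (e.g. w0 R w2).
Symmetric: no — w0 R w5 but not w5 R w0.
Euclidean: no — w0 R w2 and w0 R w5, but not w2 R w5.
Only serial holds.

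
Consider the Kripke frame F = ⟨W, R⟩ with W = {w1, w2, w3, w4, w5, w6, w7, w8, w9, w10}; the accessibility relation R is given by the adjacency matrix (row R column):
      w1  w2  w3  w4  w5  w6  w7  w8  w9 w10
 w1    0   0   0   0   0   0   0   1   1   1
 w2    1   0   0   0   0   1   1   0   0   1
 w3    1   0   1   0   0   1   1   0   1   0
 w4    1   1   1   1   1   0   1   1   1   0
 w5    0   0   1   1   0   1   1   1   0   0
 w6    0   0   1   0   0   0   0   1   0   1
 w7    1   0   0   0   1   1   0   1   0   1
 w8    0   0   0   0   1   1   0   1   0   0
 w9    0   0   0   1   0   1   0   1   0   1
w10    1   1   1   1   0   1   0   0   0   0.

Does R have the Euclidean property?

Euclidean: no — w1 R w10 and w1 R w8, but not w10 R w8.

No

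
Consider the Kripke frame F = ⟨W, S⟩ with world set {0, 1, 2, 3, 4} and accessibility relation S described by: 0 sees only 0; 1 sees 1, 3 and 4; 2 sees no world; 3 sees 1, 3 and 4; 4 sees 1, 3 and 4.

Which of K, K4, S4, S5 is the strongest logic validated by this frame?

K4

Transitive (axiom 4): yes — every two-step S-path is closed by a direct edge.
Reflexive (axiom T): no — 2 is not related to itself.
Euclidean (axiom 5): yes — any two successors of a common world are S-related.
So F validates K, K4; S4 would additionally require S to be reflexive. The strongest is K4.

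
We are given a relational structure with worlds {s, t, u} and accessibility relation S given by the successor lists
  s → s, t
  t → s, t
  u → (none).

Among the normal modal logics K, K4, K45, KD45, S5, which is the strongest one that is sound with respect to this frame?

Transitive (axiom 4): yes — every two-step S-path is closed by a direct edge.
Euclidean (axiom 5): yes — any two successors of a common world are S-related.
Serial (axiom D): no — u has no S-successor.
Reflexive (axiom T): no — u is not related to itself.
So F validates K, K4, K45; KD45 would additionally require S to be serial. The strongest is K45.

K45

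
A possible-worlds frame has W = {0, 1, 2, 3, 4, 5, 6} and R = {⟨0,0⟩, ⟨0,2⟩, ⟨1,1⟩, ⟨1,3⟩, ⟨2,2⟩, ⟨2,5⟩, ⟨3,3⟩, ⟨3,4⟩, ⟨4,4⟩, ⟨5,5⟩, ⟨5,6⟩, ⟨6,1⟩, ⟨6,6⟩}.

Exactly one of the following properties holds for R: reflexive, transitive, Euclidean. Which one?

Reflexive: yes — every world is R-related to itself.
Transitive: no — 0 R 2 and 2 R 5, but not 0 R 5.
Euclidean: no — 0 R 2 and 0 R 0, but not 2 R 0.
Only reflexive holds.

reflexive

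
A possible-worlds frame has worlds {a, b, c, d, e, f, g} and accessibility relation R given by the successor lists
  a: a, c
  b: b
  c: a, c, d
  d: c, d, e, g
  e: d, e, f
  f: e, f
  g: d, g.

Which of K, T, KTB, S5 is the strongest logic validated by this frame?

KTB

Reflexive (axiom T): yes — every world is R-related to itself.
Symmetric (axiom B): yes — every pair in R has its reverse in R.
Euclidean (axiom 5): no — c R a and c R d, but not a R d.
So F validates K, T, KTB; S5 would additionally require R to be Euclidean. The strongest is KTB.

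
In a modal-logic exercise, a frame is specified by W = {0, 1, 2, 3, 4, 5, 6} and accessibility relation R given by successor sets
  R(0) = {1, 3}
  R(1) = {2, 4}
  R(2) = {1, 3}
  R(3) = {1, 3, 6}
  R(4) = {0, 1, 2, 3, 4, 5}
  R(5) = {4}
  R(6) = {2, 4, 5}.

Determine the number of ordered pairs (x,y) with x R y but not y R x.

Enumerating: (0,1), (0,3), (2,3), (3,1), (3,6), (4,0), (4,2), (4,3), (6,2), (6,4), (6,5).

11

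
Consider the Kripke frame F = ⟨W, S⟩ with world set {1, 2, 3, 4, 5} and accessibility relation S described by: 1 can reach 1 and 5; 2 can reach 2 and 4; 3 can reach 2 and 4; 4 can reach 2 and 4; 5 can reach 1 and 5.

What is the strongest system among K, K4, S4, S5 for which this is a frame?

K4

Transitive (axiom 4): yes — every two-step S-path is closed by a direct edge.
Reflexive (axiom T): no — 3 is not related to itself.
Euclidean (axiom 5): yes — any two successors of a common world are S-related.
So F validates K, K4; S4 would additionally require S to be reflexive. The strongest is K4.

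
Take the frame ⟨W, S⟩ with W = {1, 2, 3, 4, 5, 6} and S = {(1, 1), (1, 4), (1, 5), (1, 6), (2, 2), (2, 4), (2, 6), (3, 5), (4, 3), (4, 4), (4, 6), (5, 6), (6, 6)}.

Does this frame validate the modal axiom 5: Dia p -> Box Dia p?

No

By correspondence theory, 5 is valid on a frame iff S is Euclidean.
Euclidean: no — 1 S 4 and 1 S 5, but not 4 S 5.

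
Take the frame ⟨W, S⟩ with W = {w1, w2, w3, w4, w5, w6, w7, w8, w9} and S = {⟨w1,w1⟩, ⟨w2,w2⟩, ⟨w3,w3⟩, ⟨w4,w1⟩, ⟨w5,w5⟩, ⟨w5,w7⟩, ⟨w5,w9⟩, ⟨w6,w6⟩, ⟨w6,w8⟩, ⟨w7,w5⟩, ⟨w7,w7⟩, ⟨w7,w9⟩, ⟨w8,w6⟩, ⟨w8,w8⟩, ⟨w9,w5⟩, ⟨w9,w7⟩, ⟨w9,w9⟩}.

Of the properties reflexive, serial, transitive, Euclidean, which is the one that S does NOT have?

Reflexive: no — w4 is not related to itself.
Serial: yes — every world has a successor (e.g. w1 S w1).
Transitive: yes — every two-step S-path is closed by a direct edge.
Euclidean: yes — any two successors of a common world are S-related.
Only reflexive fails.

reflexive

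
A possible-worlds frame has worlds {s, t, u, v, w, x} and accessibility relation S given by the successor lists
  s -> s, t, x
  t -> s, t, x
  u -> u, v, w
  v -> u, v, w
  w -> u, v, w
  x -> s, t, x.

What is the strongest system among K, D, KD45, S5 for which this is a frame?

Serial (axiom D): yes — every world has a successor (e.g. s S s).
Euclidean (axiom 5): yes — any two successors of a common world are S-related.
Transitive (axiom 4): yes — every two-step S-path is closed by a direct edge.
Reflexive (axiom T): yes — every world is S-related to itself.
So F validates K, D, KD45, S5. The strongest is S5.

S5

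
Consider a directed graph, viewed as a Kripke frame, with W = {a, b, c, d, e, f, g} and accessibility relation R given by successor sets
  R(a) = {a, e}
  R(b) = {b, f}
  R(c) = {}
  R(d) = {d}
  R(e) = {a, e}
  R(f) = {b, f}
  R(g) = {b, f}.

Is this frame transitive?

Yes

Transitive: yes — every two-step R-path is closed by a direct edge.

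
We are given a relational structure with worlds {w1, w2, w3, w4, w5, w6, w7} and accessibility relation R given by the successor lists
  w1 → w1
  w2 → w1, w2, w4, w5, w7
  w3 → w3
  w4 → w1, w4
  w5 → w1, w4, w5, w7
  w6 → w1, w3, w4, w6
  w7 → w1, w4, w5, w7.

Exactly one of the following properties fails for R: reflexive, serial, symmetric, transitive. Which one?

symmetric

Reflexive: yes — every world is R-related to itself.
Serial: yes — every world has a successor (e.g. w1 R w1).
Symmetric: no — w2 R w1 but not w1 R w2.
Transitive: yes — every two-step R-path is closed by a direct edge.
Only symmetric fails.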